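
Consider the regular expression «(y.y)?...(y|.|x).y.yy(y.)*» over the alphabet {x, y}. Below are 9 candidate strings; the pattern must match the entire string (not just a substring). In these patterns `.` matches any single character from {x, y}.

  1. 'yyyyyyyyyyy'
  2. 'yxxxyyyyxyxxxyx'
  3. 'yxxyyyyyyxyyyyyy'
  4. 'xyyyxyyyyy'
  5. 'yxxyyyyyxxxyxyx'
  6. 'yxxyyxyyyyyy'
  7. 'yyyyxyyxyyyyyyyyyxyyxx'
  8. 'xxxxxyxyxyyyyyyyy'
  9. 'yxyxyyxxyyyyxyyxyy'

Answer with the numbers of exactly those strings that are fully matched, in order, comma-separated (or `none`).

1 → match
2 → no match
3 → no match
4 → no match
5 → no match
6 → no match
7 → no match
8 → no match
9 → no match

1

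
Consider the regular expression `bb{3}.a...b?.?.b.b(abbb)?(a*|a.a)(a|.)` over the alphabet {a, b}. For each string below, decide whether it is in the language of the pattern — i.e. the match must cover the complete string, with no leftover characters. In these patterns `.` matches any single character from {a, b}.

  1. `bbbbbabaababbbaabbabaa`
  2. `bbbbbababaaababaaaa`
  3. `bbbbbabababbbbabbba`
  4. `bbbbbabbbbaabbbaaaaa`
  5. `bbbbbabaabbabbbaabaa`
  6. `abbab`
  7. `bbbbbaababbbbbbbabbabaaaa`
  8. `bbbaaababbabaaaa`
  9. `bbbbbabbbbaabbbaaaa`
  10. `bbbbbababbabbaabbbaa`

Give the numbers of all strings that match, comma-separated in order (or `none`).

1 → no match
2 → no match
3 → match
4 → match
5 → no match
6 → no match — must start with `bb`
7 → no match
8 → no match
9 → match
10 → no match

3, 4, 9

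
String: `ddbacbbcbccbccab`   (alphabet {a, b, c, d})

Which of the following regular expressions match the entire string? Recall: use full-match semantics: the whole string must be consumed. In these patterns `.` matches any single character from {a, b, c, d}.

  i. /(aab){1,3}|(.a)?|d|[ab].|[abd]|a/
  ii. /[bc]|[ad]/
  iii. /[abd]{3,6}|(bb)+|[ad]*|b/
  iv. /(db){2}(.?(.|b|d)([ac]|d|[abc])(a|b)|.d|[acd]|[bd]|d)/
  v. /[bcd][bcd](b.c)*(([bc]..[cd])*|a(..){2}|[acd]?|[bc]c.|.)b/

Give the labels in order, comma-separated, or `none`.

v

i → no match
ii → no match
iii → no match
iv → no match — must start with `db`
v → match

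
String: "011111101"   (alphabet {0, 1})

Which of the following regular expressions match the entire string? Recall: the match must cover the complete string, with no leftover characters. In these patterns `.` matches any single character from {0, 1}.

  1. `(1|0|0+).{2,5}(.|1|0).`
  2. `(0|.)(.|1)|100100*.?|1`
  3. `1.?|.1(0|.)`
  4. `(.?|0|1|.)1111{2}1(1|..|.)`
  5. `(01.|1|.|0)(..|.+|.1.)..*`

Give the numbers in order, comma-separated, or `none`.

4, 5

1 → no match
2 → no match
3 → no match
4 → match
5 → match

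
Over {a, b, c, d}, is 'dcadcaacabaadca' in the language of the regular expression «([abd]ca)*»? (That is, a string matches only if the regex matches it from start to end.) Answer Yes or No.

No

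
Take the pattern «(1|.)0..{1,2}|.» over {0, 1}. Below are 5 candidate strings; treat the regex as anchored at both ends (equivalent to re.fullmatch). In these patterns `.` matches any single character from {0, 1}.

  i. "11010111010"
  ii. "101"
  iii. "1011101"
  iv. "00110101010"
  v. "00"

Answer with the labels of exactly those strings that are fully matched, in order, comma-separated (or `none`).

none

i → no match
ii → no match
iii → no match
iv → no match
v → no match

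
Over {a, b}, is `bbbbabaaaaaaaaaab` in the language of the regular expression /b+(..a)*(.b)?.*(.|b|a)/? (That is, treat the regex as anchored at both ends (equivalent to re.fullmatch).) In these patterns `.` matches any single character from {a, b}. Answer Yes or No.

Yes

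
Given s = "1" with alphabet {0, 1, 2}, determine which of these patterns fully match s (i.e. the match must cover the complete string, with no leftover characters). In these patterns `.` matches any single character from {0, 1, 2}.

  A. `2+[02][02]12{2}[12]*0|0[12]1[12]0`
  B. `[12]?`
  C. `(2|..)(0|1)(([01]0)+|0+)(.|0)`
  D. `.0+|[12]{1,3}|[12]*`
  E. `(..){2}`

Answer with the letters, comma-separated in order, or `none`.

A → no match — must end with "0"
B → match
C → no match
D → match
E → no match

B, D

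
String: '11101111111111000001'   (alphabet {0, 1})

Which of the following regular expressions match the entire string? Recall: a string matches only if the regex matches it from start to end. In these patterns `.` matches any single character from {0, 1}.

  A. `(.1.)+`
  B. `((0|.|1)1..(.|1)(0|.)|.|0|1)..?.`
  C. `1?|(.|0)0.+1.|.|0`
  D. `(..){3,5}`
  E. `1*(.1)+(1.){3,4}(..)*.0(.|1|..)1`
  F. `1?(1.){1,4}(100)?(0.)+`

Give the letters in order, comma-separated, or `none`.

A → no match
B → no match
C → no match
D → no match
E → match
F → no match

E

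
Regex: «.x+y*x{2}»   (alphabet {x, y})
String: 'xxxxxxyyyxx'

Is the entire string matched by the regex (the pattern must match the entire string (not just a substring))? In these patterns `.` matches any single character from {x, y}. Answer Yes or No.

Yes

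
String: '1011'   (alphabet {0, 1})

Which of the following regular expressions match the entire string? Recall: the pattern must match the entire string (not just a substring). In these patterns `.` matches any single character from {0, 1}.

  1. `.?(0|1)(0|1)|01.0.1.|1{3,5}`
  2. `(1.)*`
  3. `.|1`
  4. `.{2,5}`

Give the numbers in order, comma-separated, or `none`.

2, 4

1 → no match
2 → match
3 → no match
4 → match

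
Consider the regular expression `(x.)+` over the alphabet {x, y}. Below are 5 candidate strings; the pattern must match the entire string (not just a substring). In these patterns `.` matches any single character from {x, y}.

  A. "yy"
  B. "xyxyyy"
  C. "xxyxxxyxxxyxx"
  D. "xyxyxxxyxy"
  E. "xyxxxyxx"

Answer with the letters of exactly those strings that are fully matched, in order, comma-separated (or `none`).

A → no match — must start with "x"
B → no match
C → no match
D → match
E → match

D, E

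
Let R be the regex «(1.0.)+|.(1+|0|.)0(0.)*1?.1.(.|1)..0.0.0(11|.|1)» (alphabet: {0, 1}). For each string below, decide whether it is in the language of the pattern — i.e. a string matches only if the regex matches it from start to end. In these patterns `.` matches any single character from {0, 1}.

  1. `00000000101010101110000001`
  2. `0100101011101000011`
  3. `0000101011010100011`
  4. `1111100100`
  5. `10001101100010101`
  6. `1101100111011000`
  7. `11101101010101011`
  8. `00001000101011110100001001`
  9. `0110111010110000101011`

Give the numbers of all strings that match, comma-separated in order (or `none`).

1 → no match
2 → no match
3 → no match
4. `1111100100` → no match
5 → no match
6 → match
7 → match
8 → no match
9 → no match

6, 7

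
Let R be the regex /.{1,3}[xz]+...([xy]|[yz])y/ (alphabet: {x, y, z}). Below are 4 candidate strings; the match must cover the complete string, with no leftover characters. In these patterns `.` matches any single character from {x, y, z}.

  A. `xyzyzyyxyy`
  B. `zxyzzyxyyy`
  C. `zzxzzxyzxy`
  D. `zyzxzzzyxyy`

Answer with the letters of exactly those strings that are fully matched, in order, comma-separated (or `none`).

B, C, D

A → no match
B → match
C → match
D → match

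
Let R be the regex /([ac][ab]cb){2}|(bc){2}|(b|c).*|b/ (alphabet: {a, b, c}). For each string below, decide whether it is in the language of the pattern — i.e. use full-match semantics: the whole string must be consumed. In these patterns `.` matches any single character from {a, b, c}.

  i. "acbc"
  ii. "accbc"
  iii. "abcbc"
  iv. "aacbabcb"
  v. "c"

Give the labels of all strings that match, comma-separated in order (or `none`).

iv, v

i → no match
ii → no match
iii → no match
iv → match
v → match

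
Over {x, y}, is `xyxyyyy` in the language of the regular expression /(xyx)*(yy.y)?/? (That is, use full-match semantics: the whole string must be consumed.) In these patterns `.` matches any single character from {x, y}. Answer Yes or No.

Yes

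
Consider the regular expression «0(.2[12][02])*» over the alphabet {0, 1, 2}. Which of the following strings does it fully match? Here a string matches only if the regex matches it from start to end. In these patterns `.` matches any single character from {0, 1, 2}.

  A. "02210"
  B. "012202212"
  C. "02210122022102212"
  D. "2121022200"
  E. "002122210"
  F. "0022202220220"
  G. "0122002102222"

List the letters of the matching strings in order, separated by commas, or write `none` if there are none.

A, B, C, E, F, G

A → match
B → match
C → match
D → no match — must start with "0"
E → match
F → match
G → match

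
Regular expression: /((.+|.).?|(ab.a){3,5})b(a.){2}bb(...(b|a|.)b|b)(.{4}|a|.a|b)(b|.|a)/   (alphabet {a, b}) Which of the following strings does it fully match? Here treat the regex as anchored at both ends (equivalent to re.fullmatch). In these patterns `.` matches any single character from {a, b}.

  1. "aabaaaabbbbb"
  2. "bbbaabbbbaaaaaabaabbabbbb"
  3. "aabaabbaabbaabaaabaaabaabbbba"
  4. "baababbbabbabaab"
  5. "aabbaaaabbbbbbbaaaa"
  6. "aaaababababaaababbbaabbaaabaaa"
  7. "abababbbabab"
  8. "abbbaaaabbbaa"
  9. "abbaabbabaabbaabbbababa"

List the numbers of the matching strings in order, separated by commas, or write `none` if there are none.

1 → match
2 → no match
3 → no match
4 → no match
5 → no match
6 → no match
7 → no match
8 → match
9 → match

1, 8, 9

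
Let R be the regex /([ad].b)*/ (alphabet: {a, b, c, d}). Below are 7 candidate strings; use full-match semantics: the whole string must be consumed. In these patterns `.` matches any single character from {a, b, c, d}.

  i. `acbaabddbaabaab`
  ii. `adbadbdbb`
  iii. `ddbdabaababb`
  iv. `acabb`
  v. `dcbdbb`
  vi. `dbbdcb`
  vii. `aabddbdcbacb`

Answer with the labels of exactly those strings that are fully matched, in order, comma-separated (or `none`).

i → match
ii → match
iii → match
iv → no match
v → match
vi → match
vii → match

i, ii, iii, v, vi, vii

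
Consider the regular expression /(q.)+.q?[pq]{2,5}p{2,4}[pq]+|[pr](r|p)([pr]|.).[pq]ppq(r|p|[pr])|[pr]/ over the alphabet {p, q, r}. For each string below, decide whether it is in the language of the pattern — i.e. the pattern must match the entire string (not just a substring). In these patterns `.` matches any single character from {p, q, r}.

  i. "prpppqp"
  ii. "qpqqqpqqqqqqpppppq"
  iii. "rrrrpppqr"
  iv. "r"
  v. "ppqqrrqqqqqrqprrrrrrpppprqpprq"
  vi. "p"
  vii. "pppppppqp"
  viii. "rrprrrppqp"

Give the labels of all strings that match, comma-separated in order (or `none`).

i → no match
ii → match
iii → match
iv → match
v → no match
vi → match
vii → match
viii → no match

ii, iii, iv, vi, vii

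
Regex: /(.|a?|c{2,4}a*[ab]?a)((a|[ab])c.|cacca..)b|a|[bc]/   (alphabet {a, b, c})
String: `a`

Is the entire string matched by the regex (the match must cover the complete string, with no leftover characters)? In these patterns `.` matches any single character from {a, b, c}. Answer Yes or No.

Yes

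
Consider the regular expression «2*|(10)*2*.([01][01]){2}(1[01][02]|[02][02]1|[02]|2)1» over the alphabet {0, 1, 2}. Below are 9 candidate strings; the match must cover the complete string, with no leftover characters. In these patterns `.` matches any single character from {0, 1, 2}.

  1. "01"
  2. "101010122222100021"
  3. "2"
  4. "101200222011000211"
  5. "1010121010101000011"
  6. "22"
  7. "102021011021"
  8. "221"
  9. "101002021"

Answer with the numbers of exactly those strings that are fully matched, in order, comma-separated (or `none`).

3, 6

1 → no match
2 → no match
3 → match
4 → no match
5 → no match
6 → match
7 → no match
8 → no match
9 → no match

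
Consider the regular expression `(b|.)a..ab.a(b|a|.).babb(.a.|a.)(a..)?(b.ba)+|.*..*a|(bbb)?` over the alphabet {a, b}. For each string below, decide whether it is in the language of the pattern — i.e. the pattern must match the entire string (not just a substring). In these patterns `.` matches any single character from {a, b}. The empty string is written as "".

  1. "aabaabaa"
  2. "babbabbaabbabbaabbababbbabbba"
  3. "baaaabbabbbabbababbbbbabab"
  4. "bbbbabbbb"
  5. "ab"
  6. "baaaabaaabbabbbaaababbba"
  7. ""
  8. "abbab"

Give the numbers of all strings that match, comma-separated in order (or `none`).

1 → match
2 → match
3 → no match
4 → no match
5 → no match
6 → match
7 → match
8 → no match

1, 2, 6, 7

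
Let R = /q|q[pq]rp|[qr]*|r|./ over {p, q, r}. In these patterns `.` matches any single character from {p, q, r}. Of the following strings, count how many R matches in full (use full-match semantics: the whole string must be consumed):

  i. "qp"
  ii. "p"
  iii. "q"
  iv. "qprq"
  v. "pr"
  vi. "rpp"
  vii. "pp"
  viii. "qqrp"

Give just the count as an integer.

3

i. "qp" → no match
ii. "p" → match
iii. "q" → match
iv. "qprq" → no match
v. "pr" → no match
vi. "rpp" → no match
vii. "pp" → no match
viii. "qqrp" → match
Total matched: 3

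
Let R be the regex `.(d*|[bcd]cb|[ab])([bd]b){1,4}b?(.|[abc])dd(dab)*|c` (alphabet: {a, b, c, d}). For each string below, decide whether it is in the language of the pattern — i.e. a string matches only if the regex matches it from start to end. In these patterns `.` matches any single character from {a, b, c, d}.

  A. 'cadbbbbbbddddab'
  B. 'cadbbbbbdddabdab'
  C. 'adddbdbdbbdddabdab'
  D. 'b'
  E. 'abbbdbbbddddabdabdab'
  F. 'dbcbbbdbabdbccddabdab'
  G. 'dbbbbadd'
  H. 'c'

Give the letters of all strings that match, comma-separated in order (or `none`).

A, B, C, E, G, H

A → match
B → match
C → match
D → no match
E → match
F → no match
G → match
H → match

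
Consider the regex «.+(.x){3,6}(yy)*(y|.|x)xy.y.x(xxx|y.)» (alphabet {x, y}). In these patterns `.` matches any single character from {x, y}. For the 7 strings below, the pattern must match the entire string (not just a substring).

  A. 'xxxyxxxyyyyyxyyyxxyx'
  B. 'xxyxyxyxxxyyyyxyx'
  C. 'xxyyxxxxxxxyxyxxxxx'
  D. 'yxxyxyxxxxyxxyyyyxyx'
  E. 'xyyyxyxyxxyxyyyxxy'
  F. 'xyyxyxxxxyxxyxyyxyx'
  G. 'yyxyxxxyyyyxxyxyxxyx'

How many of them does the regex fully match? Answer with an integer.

4

A → match
B → match
C → match
D → no match
E → no match
F → no match
G → match
Total matched: 4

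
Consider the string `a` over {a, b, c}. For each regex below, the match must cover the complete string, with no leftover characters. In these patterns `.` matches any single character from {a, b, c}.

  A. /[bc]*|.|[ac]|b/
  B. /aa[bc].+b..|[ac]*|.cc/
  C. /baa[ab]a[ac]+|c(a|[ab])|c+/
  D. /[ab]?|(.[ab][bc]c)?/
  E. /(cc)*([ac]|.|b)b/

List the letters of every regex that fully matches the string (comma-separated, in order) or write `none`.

A, B, D

A → match
B → match
C → no match
D → match
E → no match — must end with `b`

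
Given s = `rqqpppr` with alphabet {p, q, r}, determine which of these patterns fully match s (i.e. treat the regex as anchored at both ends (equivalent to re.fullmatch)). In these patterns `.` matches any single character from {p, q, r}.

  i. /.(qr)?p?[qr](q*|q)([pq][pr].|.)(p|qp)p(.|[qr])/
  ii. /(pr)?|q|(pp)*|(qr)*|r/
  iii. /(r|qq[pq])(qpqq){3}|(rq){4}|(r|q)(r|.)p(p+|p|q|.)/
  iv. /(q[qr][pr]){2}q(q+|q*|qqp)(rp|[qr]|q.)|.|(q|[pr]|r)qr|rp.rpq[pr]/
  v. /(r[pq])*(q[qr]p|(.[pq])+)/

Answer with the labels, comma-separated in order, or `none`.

i

i → match
ii → no match
iii → no match
iv → no match
v → no match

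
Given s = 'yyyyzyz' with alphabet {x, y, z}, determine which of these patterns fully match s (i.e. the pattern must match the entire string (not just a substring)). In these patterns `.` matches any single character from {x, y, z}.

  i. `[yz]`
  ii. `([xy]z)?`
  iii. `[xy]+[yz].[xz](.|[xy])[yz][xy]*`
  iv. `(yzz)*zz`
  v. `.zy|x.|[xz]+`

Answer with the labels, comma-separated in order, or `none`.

i → no match
ii → no match
iii → match
iv → no match — must end with 'zz'
v → no match

iii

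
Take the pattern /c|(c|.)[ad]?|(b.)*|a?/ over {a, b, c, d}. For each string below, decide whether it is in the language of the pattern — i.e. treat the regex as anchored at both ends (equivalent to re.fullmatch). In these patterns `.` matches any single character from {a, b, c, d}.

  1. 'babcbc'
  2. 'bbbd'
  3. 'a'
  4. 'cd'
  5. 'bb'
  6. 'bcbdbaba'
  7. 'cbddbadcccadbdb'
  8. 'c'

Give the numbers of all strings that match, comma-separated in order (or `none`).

1 → match
2 → match
3 → match
4 → match
5 → match
6 → match
7 → no match
8 → match

1, 2, 3, 4, 5, 6, 8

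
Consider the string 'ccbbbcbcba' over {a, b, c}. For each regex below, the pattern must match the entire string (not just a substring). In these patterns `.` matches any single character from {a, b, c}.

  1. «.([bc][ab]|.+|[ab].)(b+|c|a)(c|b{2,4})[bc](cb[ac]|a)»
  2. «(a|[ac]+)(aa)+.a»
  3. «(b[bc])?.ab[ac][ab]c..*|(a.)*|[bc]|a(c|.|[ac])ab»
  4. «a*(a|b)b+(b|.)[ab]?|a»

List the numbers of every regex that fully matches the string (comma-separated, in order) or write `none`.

1

1 → match
2 → no match
3 → no match
4 → no match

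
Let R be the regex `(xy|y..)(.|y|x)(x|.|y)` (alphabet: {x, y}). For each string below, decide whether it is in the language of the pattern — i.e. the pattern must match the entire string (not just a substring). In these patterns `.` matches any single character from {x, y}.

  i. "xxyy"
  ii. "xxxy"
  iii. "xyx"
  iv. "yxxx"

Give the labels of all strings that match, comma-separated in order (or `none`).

none

i → no match
ii → no match
iii → no match
iv → no match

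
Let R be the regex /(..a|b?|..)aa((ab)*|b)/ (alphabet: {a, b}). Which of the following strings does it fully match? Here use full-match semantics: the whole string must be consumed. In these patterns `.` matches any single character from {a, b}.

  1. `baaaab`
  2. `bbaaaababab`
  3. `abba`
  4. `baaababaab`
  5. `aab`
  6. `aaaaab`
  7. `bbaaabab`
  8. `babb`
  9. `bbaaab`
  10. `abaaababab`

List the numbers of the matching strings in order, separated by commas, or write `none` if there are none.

1. `baaaab` → match
2. `bbaaaababab` → match
3. `abba` → no match
4. `baaababaab` → no match
5. `aab` → match
6. `aaaaab` → match
7. `bbaaabab` → match
8. `babb` → no match
9. `bbaaab` → match
10. `abaaababab` → match

1, 2, 5, 6, 7, 9, 10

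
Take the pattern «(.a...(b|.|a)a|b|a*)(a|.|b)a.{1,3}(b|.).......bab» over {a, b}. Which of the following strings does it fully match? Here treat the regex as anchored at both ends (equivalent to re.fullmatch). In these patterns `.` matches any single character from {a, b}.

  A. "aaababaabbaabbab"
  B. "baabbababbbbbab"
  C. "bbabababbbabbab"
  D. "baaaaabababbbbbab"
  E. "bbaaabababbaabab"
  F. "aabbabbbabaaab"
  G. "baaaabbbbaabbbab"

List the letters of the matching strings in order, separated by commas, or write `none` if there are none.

A, B, C, D, E, G

A → match
B → match
C → match
D → match
E → match
F → no match — must end with "bab"
G → match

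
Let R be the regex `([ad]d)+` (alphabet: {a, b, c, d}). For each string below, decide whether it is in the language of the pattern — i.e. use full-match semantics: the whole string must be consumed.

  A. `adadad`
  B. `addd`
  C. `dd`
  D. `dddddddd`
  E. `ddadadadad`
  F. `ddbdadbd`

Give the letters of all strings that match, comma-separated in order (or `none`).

A → match
B → match
C → match
D → match
E → match
F → no match

A, B, C, D, E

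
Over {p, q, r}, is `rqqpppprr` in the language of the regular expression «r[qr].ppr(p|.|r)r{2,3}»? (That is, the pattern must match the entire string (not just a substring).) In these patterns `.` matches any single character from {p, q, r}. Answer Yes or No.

No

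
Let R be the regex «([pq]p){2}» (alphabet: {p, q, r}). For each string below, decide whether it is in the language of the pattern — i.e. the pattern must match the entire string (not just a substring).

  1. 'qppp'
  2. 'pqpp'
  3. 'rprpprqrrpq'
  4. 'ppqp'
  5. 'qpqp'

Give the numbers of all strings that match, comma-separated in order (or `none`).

1, 4, 5

1 → match
2 → no match
3 → no match — must end with 'p'
4 → match
5 → match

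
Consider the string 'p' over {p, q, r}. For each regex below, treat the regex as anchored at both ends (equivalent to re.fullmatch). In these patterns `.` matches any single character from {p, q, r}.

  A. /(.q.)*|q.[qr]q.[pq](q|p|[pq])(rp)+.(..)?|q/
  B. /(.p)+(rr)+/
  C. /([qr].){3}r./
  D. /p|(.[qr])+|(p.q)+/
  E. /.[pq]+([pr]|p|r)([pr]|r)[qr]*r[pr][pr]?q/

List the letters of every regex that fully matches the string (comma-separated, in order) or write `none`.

D

A → no match
B → no match — must end with 'rr'
C → no match
D → match
E → no match — must end with 'q'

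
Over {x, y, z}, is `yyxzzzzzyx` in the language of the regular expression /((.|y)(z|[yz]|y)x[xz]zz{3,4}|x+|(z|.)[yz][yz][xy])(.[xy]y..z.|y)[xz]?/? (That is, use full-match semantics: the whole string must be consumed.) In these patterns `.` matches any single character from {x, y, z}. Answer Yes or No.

Yes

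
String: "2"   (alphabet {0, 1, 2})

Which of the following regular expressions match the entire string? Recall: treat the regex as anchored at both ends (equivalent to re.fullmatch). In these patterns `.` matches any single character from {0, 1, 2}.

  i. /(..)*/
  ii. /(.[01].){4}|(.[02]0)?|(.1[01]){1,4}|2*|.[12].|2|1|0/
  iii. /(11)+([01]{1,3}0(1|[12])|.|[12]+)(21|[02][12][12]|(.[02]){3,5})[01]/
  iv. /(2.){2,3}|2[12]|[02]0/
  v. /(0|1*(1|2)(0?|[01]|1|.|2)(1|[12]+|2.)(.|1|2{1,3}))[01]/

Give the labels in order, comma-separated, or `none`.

ii

i → no match
ii → match
iii → no match — must start with "11"
iv → no match
v → no match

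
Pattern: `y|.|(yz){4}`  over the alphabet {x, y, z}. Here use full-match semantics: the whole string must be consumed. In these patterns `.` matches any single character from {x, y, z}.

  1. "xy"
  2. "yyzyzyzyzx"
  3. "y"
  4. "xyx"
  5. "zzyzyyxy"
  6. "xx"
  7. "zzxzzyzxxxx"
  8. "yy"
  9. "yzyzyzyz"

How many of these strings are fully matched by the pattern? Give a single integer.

1 → no match
2 → no match
3 → match
4 → no match
5 → no match
6 → no match
7 → no match
8 → no match
9 → match
Total matched: 2

2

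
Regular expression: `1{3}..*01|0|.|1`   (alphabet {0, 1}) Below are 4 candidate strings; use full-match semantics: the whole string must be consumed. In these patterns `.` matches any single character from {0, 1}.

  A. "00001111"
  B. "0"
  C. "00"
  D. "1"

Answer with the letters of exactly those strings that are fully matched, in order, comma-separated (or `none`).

B, D

A → no match
B → match
C → no match
D → match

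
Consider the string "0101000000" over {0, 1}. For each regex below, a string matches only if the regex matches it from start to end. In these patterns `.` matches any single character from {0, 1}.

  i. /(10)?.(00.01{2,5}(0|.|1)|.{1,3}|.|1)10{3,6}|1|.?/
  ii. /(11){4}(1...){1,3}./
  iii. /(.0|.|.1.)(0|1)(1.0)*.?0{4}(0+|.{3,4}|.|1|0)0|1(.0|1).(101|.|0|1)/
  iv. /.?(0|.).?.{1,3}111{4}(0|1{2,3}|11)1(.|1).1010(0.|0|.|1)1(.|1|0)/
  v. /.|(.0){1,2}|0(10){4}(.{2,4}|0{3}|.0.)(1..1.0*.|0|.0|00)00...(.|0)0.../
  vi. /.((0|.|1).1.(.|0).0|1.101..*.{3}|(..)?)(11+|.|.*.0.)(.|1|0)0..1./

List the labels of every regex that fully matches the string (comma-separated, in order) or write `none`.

i → match
ii → no match — must start with "11"
iii → match
iv → no match
v → no match
vi → no match

i, iii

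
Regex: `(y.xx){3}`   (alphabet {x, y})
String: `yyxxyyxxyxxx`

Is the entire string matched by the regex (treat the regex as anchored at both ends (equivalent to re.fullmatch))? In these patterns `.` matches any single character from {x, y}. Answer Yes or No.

Yes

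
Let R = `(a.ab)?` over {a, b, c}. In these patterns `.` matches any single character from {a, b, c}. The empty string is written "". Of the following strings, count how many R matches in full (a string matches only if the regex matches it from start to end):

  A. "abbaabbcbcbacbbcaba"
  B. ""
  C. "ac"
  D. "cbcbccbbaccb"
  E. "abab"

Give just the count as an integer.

A → no match
B → match
C → no match
D → no match
E → match
Total matched: 2

2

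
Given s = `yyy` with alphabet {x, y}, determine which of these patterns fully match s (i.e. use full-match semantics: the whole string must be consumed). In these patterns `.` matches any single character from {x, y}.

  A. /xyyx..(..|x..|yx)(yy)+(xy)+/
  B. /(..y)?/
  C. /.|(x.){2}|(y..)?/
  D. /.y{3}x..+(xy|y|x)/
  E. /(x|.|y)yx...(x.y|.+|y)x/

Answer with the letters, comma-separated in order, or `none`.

A → no match — must start with `xyyx`
B → match
C → match
D → no match
E → no match — must end with `x`

B, C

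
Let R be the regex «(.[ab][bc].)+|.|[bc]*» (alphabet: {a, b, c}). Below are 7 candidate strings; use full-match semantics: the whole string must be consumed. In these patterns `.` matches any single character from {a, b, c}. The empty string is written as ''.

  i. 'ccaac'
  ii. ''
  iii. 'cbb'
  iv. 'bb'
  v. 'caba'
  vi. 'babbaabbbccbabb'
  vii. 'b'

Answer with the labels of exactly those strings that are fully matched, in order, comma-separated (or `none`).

i. 'ccaac' → no match
ii. '' → match
iii. 'cbb' → match
iv. 'bb' → match
v. 'caba' → match
vi → no match
vii. 'b' → match

ii, iii, iv, v, vii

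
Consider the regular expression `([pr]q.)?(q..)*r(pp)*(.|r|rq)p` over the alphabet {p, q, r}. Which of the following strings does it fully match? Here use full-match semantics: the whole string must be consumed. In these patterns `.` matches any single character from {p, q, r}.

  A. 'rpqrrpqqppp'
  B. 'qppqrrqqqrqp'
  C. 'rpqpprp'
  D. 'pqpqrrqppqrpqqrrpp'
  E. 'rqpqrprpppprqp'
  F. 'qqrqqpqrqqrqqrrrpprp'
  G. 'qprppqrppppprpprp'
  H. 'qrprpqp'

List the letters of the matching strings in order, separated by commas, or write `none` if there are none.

A → no match
B → match
C → no match
D → match
E → match
F → match
G → no match
H → no match

B, D, E, F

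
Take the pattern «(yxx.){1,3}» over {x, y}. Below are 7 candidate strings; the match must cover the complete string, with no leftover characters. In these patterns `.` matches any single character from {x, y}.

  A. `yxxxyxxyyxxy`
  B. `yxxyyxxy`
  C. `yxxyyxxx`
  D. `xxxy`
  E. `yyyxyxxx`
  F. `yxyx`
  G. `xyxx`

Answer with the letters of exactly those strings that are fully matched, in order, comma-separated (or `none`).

A → match
B → match
C → match
D → no match — must start with `yxx`
E → no match — must start with `yxx`
F → no match — must start with `yxx`
G → no match — must start with `yxx`

A, B, C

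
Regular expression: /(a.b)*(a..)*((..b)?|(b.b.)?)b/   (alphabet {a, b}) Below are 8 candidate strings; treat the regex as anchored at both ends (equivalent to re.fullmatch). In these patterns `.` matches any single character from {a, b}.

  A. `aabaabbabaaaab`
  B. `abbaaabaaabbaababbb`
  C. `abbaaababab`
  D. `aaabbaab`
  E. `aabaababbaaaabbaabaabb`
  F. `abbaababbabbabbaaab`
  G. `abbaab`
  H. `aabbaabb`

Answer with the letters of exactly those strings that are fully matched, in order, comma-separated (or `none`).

C, E, F

A → no match
B → no match
C → match
D → no match
E → match
F → match
G → no match
H → no match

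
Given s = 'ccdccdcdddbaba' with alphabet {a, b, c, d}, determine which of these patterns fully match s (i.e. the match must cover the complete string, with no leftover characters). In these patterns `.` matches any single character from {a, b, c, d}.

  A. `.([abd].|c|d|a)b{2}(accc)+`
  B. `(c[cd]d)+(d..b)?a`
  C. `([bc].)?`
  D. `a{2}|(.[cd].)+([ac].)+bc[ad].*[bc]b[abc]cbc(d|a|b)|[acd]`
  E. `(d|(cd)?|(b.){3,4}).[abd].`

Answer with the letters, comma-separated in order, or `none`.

B

A → no match — must end with 'accc'
B → match
C → no match
D → no match
E → no match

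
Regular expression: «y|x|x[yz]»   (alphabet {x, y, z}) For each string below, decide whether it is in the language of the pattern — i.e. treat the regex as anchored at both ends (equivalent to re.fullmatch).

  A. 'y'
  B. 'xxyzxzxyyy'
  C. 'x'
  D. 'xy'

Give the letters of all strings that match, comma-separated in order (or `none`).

A → match
B → no match
C → match
D → match

A, C, D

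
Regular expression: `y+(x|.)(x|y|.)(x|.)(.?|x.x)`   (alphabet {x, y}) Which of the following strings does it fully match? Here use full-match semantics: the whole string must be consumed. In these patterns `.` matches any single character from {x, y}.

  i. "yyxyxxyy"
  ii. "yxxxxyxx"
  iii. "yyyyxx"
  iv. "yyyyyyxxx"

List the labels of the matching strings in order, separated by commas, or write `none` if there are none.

i → no match
ii → no match
iii → match
iv → match

iii, iv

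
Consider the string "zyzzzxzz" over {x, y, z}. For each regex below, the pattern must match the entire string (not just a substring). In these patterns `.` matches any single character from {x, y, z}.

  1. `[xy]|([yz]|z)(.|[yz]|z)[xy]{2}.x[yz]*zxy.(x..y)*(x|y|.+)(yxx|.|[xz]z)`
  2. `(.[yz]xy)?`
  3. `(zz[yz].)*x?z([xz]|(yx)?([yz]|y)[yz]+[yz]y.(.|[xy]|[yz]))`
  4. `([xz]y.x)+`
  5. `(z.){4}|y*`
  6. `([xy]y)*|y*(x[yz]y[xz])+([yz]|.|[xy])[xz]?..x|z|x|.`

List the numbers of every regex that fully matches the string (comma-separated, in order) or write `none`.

1 → no match
2 → no match
3 → no match
4 → no match — must end with "x"
5 → match
6 → no match

5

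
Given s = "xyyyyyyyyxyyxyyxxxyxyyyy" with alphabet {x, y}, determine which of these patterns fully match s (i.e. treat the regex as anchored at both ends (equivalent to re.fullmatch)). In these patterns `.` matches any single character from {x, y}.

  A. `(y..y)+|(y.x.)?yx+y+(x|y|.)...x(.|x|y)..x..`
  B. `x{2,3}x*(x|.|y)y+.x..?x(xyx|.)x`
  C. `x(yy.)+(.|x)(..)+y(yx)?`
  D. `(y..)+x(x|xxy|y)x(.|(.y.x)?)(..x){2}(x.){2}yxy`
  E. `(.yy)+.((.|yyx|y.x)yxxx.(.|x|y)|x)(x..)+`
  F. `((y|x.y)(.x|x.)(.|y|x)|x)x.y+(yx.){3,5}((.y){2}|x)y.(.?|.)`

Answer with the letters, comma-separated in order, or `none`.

A → no match
B → no match — must end with "x"
C → match
D → no match — must start with "y"
E → no match
F → no match

C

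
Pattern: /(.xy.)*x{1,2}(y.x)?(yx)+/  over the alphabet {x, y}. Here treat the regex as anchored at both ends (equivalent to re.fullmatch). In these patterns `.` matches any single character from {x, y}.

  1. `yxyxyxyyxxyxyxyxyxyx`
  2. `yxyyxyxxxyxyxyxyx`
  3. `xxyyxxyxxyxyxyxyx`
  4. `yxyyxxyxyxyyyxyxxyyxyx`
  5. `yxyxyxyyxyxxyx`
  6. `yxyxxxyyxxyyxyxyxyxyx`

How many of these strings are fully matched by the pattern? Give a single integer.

5

1 → match
2 → no match
3 → match
4 → match
5 → match
6 → match
Total matched: 5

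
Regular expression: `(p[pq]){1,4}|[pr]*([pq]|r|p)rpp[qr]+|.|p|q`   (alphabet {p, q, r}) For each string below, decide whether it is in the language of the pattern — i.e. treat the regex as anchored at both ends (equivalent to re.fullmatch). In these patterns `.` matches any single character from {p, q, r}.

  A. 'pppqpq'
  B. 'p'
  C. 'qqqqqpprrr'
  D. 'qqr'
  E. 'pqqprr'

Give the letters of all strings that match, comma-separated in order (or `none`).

A → match
B → match
C → no match
D → no match
E → no match

A, B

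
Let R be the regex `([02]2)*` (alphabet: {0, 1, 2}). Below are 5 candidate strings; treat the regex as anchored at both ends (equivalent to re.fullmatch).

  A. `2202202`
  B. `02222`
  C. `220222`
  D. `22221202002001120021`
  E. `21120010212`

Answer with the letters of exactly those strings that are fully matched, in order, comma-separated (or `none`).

C

A → no match
B → no match
C → match
D → no match
E → no match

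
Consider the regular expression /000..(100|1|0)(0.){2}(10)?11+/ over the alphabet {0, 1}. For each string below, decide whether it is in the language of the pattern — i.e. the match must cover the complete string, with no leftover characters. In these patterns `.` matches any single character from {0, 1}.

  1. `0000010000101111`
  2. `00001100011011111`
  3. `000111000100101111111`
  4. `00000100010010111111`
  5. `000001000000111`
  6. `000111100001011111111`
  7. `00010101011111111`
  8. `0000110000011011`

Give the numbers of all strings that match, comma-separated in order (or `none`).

1, 2, 3, 4, 5, 7, 8

1 → match
2 → match
3 → match
4 → match
5 → match
6 → no match
7 → match
8 → match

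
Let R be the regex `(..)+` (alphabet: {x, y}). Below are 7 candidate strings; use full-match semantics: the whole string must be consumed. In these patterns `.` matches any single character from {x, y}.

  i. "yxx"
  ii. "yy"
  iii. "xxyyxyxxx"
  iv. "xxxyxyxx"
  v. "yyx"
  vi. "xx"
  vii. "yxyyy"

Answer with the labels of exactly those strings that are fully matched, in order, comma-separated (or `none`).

i → no match
ii → match
iii → no match
iv → match
v → no match
vi → match
vii → no match

ii, iv, vi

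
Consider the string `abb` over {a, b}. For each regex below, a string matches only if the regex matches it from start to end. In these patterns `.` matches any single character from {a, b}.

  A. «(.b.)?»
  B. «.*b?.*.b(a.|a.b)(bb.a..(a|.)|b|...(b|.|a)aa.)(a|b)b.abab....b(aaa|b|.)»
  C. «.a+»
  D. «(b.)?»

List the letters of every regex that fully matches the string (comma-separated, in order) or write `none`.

A → match
B → no match
C → no match — must end with `a`
D → no match

A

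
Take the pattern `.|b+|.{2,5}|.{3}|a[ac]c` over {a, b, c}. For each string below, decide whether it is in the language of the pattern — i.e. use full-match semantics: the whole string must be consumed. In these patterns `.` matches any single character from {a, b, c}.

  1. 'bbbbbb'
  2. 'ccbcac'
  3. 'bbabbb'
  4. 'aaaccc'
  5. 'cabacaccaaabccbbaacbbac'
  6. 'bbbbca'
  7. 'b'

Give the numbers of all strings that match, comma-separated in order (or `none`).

1, 7

1 → match
2 → no match
3 → no match
4 → no match
5 → no match
6 → no match
7 → match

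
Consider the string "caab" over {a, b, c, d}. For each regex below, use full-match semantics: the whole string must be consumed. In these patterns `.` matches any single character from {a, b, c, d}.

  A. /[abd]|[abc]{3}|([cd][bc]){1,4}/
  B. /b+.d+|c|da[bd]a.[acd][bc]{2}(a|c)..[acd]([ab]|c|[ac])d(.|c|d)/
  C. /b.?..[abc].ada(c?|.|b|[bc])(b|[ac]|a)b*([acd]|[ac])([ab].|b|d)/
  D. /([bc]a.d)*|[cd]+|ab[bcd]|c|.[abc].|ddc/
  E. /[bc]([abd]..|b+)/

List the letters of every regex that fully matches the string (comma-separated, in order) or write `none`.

E

A → no match
B → no match
C → no match — must start with "b"
D → no match
E → match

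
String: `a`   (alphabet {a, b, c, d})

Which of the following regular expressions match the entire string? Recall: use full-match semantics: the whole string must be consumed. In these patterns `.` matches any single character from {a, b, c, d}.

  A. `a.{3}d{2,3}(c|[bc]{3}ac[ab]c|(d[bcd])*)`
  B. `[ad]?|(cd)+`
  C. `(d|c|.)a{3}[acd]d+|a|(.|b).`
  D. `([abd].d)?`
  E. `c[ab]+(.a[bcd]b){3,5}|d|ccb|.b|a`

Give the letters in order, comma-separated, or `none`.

B, C, E

A → no match
B → match
C → match
D → no match
E → match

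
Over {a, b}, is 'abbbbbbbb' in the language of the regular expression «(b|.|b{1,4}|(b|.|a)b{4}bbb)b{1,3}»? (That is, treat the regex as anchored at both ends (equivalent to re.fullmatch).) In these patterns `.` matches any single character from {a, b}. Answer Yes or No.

Yes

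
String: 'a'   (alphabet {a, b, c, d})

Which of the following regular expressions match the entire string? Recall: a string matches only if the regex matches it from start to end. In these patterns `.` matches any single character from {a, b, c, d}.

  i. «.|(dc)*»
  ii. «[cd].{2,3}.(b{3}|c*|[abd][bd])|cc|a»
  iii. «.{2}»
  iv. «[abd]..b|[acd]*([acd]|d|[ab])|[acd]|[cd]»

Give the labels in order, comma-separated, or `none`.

i, ii, iv

i → match
ii → match
iii → no match
iv → match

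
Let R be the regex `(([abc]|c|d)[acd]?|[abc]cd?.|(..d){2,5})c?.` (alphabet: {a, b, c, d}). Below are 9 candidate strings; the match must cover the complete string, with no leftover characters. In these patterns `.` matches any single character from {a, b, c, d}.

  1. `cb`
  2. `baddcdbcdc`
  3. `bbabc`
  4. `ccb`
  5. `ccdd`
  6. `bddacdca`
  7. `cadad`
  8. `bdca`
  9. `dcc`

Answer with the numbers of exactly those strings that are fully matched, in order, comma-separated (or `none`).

1 → match
2 → match
3 → no match
4 → match
5 → match
6 → match
7 → no match
8 → match
9 → match

1, 2, 4, 5, 6, 8, 9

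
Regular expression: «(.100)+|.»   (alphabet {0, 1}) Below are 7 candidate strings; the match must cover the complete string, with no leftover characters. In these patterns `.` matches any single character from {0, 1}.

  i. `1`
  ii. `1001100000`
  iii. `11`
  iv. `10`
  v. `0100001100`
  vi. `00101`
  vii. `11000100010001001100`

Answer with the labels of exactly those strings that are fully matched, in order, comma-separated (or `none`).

i, vii

i → match
ii → no match
iii → no match
iv → no match
v → no match
vi → no match
vii → match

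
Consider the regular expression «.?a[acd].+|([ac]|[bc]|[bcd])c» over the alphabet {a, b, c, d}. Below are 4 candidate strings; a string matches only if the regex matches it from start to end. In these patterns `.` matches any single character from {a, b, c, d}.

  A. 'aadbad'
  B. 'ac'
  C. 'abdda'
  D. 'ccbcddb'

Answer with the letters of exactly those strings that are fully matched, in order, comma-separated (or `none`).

A, B

A → match
B → match
C → no match
D → no match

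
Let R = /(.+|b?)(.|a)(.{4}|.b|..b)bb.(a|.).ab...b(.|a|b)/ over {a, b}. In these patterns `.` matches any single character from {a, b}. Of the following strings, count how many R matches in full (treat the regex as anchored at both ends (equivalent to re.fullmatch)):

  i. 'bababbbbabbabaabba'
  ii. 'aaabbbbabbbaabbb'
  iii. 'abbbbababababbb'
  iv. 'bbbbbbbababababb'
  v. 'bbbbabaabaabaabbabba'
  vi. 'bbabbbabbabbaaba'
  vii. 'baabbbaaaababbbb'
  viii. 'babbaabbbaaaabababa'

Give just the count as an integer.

5

i → match
ii → no match
iii → no match
iv → match
v → no match
vi → match
vii → match
viii → match
Total matched: 5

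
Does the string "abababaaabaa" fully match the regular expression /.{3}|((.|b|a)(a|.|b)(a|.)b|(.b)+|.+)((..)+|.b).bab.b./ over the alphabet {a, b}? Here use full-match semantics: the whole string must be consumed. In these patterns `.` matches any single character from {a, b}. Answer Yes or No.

No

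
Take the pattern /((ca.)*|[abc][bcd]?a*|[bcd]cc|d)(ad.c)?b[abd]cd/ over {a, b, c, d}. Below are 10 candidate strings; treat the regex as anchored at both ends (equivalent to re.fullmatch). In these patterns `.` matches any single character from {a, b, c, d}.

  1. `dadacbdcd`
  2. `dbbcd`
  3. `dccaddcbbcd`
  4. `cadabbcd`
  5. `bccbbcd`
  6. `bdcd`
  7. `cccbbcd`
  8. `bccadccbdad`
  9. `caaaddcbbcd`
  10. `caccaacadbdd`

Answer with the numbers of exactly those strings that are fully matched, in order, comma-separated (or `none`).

1, 2, 3, 5, 6, 7, 9

1. `dadacbdcd` → match
2. `dbbcd` → match
3. `dccaddcbbcd` → match
4. `cadabbcd` → no match
5. `bccbbcd` → match
6. `bdcd` → match
7. `cccbbcd` → match
8. `bccadccbdad` → no match — must end with `cd`
9. `caaaddcbbcd` → match
10. `caccaacadbdd` → no match — must end with `cd`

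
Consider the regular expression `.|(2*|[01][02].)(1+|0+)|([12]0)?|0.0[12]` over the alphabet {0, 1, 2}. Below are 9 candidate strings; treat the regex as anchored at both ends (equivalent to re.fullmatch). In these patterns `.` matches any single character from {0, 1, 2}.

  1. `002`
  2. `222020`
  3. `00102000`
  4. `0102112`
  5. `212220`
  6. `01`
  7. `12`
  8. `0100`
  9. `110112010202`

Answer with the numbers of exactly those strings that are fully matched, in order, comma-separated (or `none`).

none

1 → no match
2 → no match
3 → no match
4 → no match
5 → no match
6 → no match
7 → no match
8 → no match
9 → no match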